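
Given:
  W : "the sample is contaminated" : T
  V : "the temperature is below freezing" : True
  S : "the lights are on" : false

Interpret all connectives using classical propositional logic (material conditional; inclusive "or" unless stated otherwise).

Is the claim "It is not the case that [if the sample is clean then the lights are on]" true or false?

False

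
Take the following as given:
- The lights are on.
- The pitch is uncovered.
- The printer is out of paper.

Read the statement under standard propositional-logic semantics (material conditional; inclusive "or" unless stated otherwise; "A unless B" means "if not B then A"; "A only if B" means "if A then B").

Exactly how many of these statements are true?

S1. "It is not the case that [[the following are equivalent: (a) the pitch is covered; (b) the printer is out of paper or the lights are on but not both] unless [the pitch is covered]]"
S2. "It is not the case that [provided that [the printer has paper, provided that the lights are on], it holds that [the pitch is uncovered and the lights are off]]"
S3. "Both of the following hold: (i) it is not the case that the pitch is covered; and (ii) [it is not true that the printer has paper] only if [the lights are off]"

0

Let S = "the pitch is covered" (False), K = "the printer has paper" (False), W = "the lights are on" (True).

S1: Formalization: not ((S iff (not K xor W)) or S)

not K = not False = True
not K xor W = True xor True = False
S iff (not K xor W) = False iff False = True
(S iff (not K xor W)) or S = True or False = True
not ((S iff (not K xor W)) or S) = not True = False
So S1 is false.

S2: Parsed as not ((W -> K) -> (not S and not W))

W -> K = True -> False = False
not S = not False = True
not W = not True = False
not S and not W = True and False = False
(W -> K) -> (not S and not W) = False -> False = True
not ((W -> K) -> (not S and not W)) = not True = False
Thus S2 is false.

S3: Parsed as not S and (not K -> not W)

not S = not False = True
not K = not False = True
not W = not True = False
not K -> not W = True -> False = False
not S and (not K -> not W) = True and False = False
Thus S3 is false.

0 of the 3 statements are true (none).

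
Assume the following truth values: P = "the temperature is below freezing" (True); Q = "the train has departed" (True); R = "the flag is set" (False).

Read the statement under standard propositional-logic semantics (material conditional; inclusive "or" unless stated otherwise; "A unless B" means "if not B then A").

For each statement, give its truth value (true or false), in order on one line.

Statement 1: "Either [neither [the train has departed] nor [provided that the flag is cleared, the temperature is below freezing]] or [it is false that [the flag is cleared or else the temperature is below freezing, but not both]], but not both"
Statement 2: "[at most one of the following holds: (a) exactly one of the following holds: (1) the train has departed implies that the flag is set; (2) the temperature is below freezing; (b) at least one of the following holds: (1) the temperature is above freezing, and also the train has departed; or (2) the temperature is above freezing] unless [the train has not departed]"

Statement 1: Parsed as (Q ↓ (¬R → P)) ⊕ ¬(¬R ⊕ P)

¬R = ¬F = T
¬R → P = T → T = T
Q ↓ (¬R → P) = T ↓ T = F
¬R = ¬F = T
¬R ⊕ P = T ⊕ T = F
¬(¬R ⊕ P) = ¬F = T
(Q ↓ (¬R → P)) ⊕ ¬(¬R ⊕ P) = F ⊕ T = T
So Statement 1 is true.

Statement 2: Parsed as (((Q → R) ⊕ P) ↑ ((¬P ∧ Q) ∨ ¬P)) ∨ ¬Q

Q → R = T → F = F
(Q → R) ⊕ P = F ⊕ T = T
¬P = ¬T = F
¬P ∧ Q = F ∧ T = F
¬P = ¬T = F
(¬P ∧ Q) ∨ ¬P = F ∨ F = F
((Q → R) ⊕ P) ↑ ((¬P ∧ Q) ∨ ¬P) = T ↑ F = T
¬Q = ¬T = F
(((Q → R) ⊕ P) ↑ ((¬P ∧ Q) ∨ ¬P)) ∨ ¬Q = T ∨ F = T
Hence Statement 2 is true.

Statement 1 True / Statement 2 True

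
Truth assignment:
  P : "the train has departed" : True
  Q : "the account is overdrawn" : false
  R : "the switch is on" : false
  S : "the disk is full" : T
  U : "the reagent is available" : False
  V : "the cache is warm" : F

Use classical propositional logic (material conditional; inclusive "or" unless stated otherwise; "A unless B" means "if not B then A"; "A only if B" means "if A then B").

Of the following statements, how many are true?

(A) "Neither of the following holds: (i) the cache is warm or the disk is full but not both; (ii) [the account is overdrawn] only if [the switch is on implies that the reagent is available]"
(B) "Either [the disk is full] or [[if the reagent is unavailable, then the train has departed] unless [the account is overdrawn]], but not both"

(A): In symbols: (V xor S) nor (Q -> (R -> U))

V xor S = F xor T = T
R -> U = F -> F = T
Q -> (R -> U) = F -> T = T
(V xor S) nor (Q -> (R -> U)) = T nor T = F
Thus (A) is false.

(B): In symbols: S xor ((~U -> P) | Q)

~U = ~F = T
~U -> P = T -> T = T
(~U -> P) | Q = T | F = T
S xor ((~U -> P) | Q) = T xor T = F
Thus (B) is false.

True statements: 0 (none).

0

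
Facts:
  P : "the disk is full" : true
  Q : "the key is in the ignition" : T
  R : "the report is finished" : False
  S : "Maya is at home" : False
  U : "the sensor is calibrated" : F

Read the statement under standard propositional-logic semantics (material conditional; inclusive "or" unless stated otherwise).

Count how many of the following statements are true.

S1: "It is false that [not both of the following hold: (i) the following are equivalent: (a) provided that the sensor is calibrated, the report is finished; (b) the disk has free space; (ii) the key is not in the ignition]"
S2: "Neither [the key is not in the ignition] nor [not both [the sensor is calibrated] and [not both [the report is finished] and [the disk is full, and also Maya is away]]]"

S1: Formalization: not (((U -> R) iff not P) nand not Q)

U -> R = False -> False = True
not P = not True = False
(U -> R) iff not P = True iff False = False
not Q = not True = False
((U -> R) iff not P) nand not Q = False nand False = True
not (((U -> R) iff not P) nand not Q) = not True = False
Hence S1 is false.

S2: In symbols: not Q nor (U nand (R nand (P and not S)))

not Q = not True = False
not S = not False = True
P and not S = True and True = True
R nand (P and not S) = False nand True = True
U nand (R nand (P and not S)) = False nand True = True
not Q nor (U nand (R nand (P and not S))) = False nor True = False
So S2 is false.

0 of the 2 statements are true (none).

0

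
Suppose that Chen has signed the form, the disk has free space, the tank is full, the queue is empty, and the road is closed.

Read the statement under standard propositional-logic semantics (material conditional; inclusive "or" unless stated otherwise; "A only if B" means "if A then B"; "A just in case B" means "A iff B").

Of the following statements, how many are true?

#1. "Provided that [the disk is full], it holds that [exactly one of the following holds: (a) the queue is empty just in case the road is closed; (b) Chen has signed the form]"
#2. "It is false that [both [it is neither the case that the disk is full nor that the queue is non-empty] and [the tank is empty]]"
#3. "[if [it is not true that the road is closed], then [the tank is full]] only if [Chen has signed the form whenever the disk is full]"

3

Let W = "the disk is full" (False), P = "the queue is empty" (True), M = "the road is closed" (True), K = "Chen has signed the form" (True), V = "the tank is full" (True).

#1: This is W -> ((P iff M) xor K).

P iff M = True iff True = True
(P iff M) xor K = True xor True = False
W -> ((P iff M) xor K) = False -> False = True
Thus #1 is true.

#2: In symbols: not ((W nor not P) and not V)

not P = not True = False
W nor not P = False nor False = True
not V = not True = False
(W nor not P) and not V = True and False = False
not ((W nor not P) and not V) = not False = True
Thus #2 is true.

#3: Parsed as (not M -> V) -> (W -> K)

not M = not True = False
not M -> V = False -> True = True
W -> K = False -> True = True
(not M -> V) -> (W -> K) = True -> True = True
Thus #3 is true.

Count: 3.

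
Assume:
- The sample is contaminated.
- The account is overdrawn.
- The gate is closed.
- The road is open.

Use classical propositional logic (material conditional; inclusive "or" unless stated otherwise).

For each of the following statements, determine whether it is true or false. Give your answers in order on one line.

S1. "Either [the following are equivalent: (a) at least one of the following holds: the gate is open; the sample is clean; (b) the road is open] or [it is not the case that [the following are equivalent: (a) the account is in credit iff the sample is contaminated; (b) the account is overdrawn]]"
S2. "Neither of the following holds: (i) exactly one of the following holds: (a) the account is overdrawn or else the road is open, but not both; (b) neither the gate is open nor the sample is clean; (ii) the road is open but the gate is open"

Let R = "the gate is open" (False), P = "the sample is contaminated" (True), S = "the road is closed" (False), Q = "the account is overdrawn" (True).

S1: This is ((R or not P) iff not S) or not ((not Q iff P) iff Q).

not P = not True = False
R or not P = False or False = False
not S = not False = True
(R or not P) iff not S = False iff True = False
not Q = not True = False
not Q iff P = False iff True = False
(not Q iff P) iff Q = False iff True = False
not ((not Q iff P) iff Q) = not False = True
((R or not P) iff not S) or not ((not Q iff P) iff Q) = False or True = True
So S1 is true.

S2: This is ((Q xor not S) xor (R nor not P)) nor (not S and R).

not S = not False = True
Q xor not S = True xor True = False
not P = not True = False
R nor not P = False nor False = True
(Q xor not S) xor (R nor not P) = False xor True = True
not S = not False = True
not S and R = True and False = False
((Q xor not S) xor (R nor not P)) nor (not S and R) = True nor False = False
Hence S2 is false.

S1 T; S2 F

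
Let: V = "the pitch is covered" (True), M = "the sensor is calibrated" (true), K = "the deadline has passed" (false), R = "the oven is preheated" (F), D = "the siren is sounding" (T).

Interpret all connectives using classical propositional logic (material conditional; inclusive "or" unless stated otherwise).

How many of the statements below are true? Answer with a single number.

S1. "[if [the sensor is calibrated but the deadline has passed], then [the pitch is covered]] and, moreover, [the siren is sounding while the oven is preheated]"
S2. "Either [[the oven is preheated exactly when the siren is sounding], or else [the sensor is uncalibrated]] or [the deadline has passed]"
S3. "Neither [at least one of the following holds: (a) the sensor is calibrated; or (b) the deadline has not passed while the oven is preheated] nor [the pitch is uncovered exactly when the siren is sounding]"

0

S1: In symbols: ((M ∧ K) → V) ∧ (D ∧ R)

M ∧ K = T ∧ F = F
(M ∧ K) → V = F → T = T
D ∧ R = T ∧ F = F
((M ∧ K) → V) ∧ (D ∧ R) = T ∧ F = F
Hence S1 is false.

S2: This is ((R ↔ D) ∨ ¬M) ∨ K.

R ↔ D = F ↔ T = F
¬M = ¬T = F
(R ↔ D) ∨ ¬M = F ∨ F = F
((R ↔ D) ∨ ¬M) ∨ K = F ∨ F = F
Hence S2 is false.

S3: Formalization: (M ∨ (¬K ∧ R)) ↓ (¬V ↔ D)

¬K = ¬F = T
¬K ∧ R = T ∧ F = F
M ∨ (¬K ∧ R) = T ∨ F = T
¬V = ¬T = F
¬V ↔ D = F ↔ T = F
(M ∨ (¬K ∧ R)) ↓ (¬V ↔ D) = T ↓ F = F
Hence S3 is false.

Count: 0.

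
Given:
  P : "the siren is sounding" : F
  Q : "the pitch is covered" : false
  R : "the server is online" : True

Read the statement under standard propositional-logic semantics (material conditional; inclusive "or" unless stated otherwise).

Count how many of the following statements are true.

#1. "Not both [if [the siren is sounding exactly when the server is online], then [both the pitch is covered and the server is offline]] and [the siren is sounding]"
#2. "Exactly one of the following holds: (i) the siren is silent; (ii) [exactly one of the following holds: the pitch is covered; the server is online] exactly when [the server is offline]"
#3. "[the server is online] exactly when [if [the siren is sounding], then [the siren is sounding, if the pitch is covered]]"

#1: Formalization: ((P iff R) -> (Q and not R)) nand P

P iff R = False iff True = False
not R = not True = False
Q and not R = False and False = False
(P iff R) -> (Q and not R) = False -> False = True
((P iff R) -> (Q and not R)) nand P = True nand False = True
So #1 is true.

#2: Parsed as not P xor ((Q xor R) iff not R)

not P = not False = True
Q xor R = False xor True = True
not R = not True = False
(Q xor R) iff not R = True iff False = False
not P xor ((Q xor R) iff not R) = True xor False = True
Thus #2 is true.

#3: In symbols: R iff (P -> (Q -> P))

Q -> P = False -> False = True
P -> (Q -> P) = False -> True = True
R iff (P -> (Q -> P)) = True iff True = True
Hence #3 is true.

Count: 3.

3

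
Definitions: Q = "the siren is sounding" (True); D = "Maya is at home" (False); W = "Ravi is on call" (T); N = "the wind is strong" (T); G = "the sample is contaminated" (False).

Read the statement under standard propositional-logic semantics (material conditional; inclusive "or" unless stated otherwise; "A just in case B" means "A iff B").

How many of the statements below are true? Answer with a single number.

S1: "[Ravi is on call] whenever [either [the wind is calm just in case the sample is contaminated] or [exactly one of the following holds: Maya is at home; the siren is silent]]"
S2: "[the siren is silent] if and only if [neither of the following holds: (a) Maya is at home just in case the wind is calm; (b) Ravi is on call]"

S1: Parsed as ((¬N ↔ G) ∨ (D ⊕ ¬Q)) → W

¬N = ¬T = F
¬N ↔ G = F ↔ F = T
¬Q = ¬T = F
D ⊕ ¬Q = F ⊕ F = F
(¬N ↔ G) ∨ (D ⊕ ¬Q) = T ∨ F = T
((¬N ↔ G) ∨ (D ⊕ ¬Q)) → W = T → T = T
So S1 is true.

S2: Formalization: ¬Q ↔ ((D ↔ ¬N) ↓ W)

¬Q = ¬T = F
¬N = ¬T = F
D ↔ ¬N = F ↔ F = T
(D ↔ ¬N) ↓ W = T ↓ T = F
¬Q ↔ ((D ↔ ¬N) ↓ W) = F ↔ F = T
So S2 is true.

Count: 2.

2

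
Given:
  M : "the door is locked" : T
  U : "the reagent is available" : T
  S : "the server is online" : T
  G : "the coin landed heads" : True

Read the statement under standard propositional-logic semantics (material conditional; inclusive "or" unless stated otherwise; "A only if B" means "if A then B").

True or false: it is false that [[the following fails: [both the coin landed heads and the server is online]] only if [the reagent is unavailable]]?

Values: G=True, S=True, U=True.
This is not (not (G and S) -> not U).

G and S = True and True = True
not (G and S) = not True = False
not U = not True = False
not (G and S) -> not U = False -> False = True
not (not (G and S) -> not U) = not True = False

false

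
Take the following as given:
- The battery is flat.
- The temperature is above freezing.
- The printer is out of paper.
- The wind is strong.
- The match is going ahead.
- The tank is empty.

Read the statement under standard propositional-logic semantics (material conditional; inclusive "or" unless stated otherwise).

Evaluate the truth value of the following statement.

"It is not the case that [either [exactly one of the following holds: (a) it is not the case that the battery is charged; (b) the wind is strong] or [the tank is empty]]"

False

Let N = "the battery is charged" (F), P = "the wind is strong" (T), G = "the tank is full" (F).
This is ~((~N xor P) | ~G).

~N = ~F = T
~N xor P = T xor T = F
~G = ~F = T
(~N xor P) | ~G = F | T = T
~((~N xor P) | ~G) = ~T = F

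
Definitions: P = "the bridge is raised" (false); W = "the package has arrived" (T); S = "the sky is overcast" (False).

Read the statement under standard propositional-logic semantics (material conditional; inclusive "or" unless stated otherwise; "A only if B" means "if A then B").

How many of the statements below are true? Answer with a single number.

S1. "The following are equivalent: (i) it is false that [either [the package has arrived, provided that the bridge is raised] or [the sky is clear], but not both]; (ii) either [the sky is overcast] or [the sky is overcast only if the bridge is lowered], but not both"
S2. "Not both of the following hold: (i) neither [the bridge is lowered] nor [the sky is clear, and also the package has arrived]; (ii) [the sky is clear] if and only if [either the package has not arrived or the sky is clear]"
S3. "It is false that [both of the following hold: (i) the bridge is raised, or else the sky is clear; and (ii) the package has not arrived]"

S1: This is ~((P -> W) xor ~S) <-> (S xor (S -> ~P)).

P -> W = F -> T = T
~S = ~F = T
(P -> W) xor ~S = T xor T = F
~((P -> W) xor ~S) = ~F = T
~P = ~F = T
S -> ~P = F -> T = T
S xor (S -> ~P) = F xor T = T
~((P -> W) xor ~S) <-> (S xor (S -> ~P)) = T <-> T = T
Hence S1 is true.

S2: In symbols: (~P nor (~S & W)) nand (~S <-> (~W | ~S))

~P = ~F = T
~S = ~F = T
~S & W = T & T = T
~P nor (~S & W) = T nor T = F
~S = ~F = T
~W = ~T = F
~S = ~F = T
~W | ~S = F | T = T
~S <-> (~W | ~S) = T <-> T = T
(~P nor (~S & W)) nand (~S <-> (~W | ~S)) = F nand T = T
So S2 is true.

S3: This is ~((P | ~S) & ~W).

~S = ~F = T
P | ~S = F | T = T
~W = ~T = F
(P | ~S) & ~W = T & F = F
~((P | ~S) & ~W) = ~F = T
So S3 is true.

Count: 3.

3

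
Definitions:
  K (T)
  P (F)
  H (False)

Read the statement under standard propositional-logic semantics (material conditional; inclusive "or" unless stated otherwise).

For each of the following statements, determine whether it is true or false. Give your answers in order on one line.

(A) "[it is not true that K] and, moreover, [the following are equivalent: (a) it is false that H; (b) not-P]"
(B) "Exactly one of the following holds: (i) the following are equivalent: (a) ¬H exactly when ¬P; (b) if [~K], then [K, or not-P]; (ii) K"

(A): In symbols: ~K & (~H <-> ~P)

~K = ~T = F
~H = ~F = T
~P = ~F = T
~H <-> ~P = T <-> T = T
~K & (~H <-> ~P) = F & T = F
Thus (A) is false.

(B): This is ((~H <-> ~P) <-> (~K -> (K | ~P))) xor K.

~H = ~F = T
~P = ~F = T
~H <-> ~P = T <-> T = T
~K = ~T = F
~P = ~F = T
K | ~P = T | T = T
~K -> (K | ~P) = F -> T = T
(~H <-> ~P) <-> (~K -> (K | ~P)) = T <-> T = T
((~H <-> ~P) <-> (~K -> (K | ~P))) xor K = T xor T = F
So (B) is false.

(A) F; (B) F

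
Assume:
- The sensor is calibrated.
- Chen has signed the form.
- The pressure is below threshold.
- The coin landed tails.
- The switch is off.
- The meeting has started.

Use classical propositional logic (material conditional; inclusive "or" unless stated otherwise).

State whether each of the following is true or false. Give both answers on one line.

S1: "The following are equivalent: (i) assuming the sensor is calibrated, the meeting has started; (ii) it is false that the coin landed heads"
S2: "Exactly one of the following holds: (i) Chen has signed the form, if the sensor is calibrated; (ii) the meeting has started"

Let D = "the sensor is calibrated" (T), Q = "the meeting has started" (T), M = "the coin landed heads" (F), R = "Chen has signed the form" (T).

S1: In symbols: (D -> Q) <-> ~M

D -> Q = T -> T = T
~M = ~F = T
(D -> Q) <-> ~M = T <-> T = T
Thus S1 is true.

S2: This is (D -> R) xor Q.

D -> R = T -> T = T
(D -> R) xor Q = T xor T = F
Thus S2 is false.

S1 True, S2 False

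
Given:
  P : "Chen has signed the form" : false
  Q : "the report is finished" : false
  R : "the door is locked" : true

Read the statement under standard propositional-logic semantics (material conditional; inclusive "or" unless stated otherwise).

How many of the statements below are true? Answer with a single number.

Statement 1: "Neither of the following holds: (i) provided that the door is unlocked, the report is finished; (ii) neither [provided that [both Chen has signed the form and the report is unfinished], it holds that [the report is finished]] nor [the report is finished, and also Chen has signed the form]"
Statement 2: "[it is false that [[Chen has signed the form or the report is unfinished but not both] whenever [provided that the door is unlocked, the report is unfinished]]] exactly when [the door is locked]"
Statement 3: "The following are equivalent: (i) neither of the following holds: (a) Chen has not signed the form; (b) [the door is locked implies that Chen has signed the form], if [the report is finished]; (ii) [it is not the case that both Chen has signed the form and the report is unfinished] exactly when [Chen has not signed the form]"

Statement 1: This is (not R -> Q) nor (((P and not Q) -> Q) nor (Q and P)).

not R = not True = False
not R -> Q = False -> False = True
not Q = not False = True
P and not Q = False and True = False
(P and not Q) -> Q = False -> False = True
Q and P = False and False = False
((P and not Q) -> Q) nor (Q and P) = True nor False = False
(not R -> Q) nor (((P and not Q) -> Q) nor (Q and P)) = True nor False = False
So Statement 1 is false.

Statement 2: This is not ((not R -> not Q) -> (P xor not Q)) iff R.

not R = not True = False
not Q = not False = True
not R -> not Q = False -> True = True
not Q = not False = True
P xor not Q = False xor True = True
(not R -> not Q) -> (P xor not Q) = True -> True = True
not ((not R -> not Q) -> (P xor not Q)) = not True = False
not ((not R -> not Q) -> (P xor not Q)) iff R = False iff True = False
So Statement 2 is false.

Statement 3: In symbols: (not P nor (Q -> (R -> P))) iff ((P nand not Q) iff not P)

not P = not False = True
R -> P = True -> False = False
Q -> (R -> P) = False -> False = True
not P nor (Q -> (R -> P)) = True nor True = False
not Q = not False = True
P nand not Q = False nand True = True
not P = not False = True
(P nand not Q) iff not P = True iff True = True
(not P nor (Q -> (R -> P))) iff ((P nand not Q) iff not P) = False iff True = False
So Statement 3 is false.

0 of the 3 statements are true (none).

0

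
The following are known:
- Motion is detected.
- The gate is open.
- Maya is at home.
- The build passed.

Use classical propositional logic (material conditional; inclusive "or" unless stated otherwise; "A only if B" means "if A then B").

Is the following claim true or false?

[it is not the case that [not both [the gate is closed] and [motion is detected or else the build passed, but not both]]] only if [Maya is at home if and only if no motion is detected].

The statement is true.

Let G = "the gate is open" (T), Q = "motion is detected" (T), R = "the build passed" (T), N = "Maya is at home" (T).
Parsed as ~(~G nand (Q xor R)) -> (N <-> ~Q)

~G = ~T = F
Q xor R = T xor T = F
~G nand (Q xor R) = F nand F = T
~(~G nand (Q xor R)) = ~T = F
~Q = ~T = F
N <-> ~Q = T <-> F = F
~(~G nand (Q xor R)) -> (N <-> ~Q) = F -> F = T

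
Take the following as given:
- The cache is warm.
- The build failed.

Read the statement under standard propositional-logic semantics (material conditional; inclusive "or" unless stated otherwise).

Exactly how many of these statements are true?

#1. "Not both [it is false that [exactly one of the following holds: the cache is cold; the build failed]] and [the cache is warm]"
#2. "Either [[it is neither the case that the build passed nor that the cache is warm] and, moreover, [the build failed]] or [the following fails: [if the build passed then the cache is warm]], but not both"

Let H = "the cache is warm" (T), S = "the build passed" (F).

#1: This is ~(~H xor ~S) nand H.

~H = ~T = F
~S = ~F = T
~H xor ~S = F xor T = T
~(~H xor ~S) = ~T = F
~(~H xor ~S) nand H = F nand T = T
Hence #1 is true.

#2: In symbols: ((S nor H) & ~S) xor ~(S -> H)

S nor H = F nor T = F
~S = ~F = T
(S nor H) & ~S = F & T = F
S -> H = F -> T = T
~(S -> H) = ~T = F
((S nor H) & ~S) xor ~(S -> H) = F xor F = F
Hence #2 is false.

True statements: 1 (#1).

1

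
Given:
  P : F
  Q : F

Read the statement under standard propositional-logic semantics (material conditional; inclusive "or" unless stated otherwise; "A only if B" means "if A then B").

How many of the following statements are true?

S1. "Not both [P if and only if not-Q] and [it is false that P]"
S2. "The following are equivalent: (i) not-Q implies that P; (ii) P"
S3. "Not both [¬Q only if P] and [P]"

3

S1: This is (P iff not Q) nand not P.

not Q = not False = True
P iff not Q = False iff True = False
not P = not False = True
(P iff not Q) nand not P = False nand True = True
So S1 is true.

S2: In symbols: (not Q -> P) iff P

not Q = not False = True
not Q -> P = True -> False = False
(not Q -> P) iff P = False iff False = True
Thus S2 is true.

S3: Formalization: (not Q -> P) nand P

not Q = not False = True
not Q -> P = True -> False = False
(not Q -> P) nand P = False nand False = True
So S3 is true.

Count: 3.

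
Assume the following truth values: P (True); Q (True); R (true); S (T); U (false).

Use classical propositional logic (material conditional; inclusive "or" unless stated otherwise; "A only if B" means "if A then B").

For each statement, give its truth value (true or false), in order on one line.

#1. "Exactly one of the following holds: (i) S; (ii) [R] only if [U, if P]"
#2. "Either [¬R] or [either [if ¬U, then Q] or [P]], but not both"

#1 true; #2 true

#1: Formalization: S xor (R -> (P -> U))

P -> U = True -> False = False
R -> (P -> U) = True -> False = False
S xor (R -> (P -> U)) = True xor False = True
So #1 is true.

#2: Formalization: not R xor ((not U -> Q) or P)

not R = not True = False
not U = not False = True
not U -> Q = True -> True = True
(not U -> Q) or P = True or True = True
not R xor ((not U -> Q) or P) = False xor True = True
So #2 is true.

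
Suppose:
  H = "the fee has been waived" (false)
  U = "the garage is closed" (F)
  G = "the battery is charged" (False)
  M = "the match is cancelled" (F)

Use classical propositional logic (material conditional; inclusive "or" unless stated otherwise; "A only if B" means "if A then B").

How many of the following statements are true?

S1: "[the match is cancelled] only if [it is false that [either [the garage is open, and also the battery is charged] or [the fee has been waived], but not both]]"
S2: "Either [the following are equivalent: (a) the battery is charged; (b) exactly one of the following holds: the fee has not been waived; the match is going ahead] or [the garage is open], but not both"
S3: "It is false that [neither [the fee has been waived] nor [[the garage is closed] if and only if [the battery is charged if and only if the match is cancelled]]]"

S1: In symbols: M -> ~((~U & G) xor H)

~U = ~F = T
~U & G = T & F = F
(~U & G) xor H = F xor F = F
~((~U & G) xor H) = ~F = T
M -> ~((~U & G) xor H) = F -> T = T
Hence S1 is true.

S2: This is (G <-> (~H xor ~M)) xor ~U.

~H = ~F = T
~M = ~F = T
~H xor ~M = T xor T = F
G <-> (~H xor ~M) = F <-> F = T
~U = ~F = T
(G <-> (~H xor ~M)) xor ~U = T xor T = F
So S2 is false.

S3: Formalization: ~(H nor (U <-> (G <-> M)))

G <-> M = F <-> F = T
U <-> (G <-> M) = F <-> T = F
H nor (U <-> (G <-> M)) = F nor F = T
~(H nor (U <-> (G <-> M))) = ~T = F
Thus S3 is false.

1 of the 3 statements is true.

1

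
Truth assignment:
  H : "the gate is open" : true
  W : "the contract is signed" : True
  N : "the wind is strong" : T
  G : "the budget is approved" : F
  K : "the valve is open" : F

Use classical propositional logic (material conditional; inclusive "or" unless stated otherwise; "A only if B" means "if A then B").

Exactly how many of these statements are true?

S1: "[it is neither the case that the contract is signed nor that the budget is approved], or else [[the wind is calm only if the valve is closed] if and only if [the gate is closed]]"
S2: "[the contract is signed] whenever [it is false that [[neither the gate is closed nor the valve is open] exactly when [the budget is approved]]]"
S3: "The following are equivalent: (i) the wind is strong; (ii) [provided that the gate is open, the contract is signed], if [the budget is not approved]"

S1: In symbols: (W nor G) | ((~N -> ~K) <-> ~H)

W nor G = T nor F = F
~N = ~T = F
~K = ~F = T
~N -> ~K = F -> T = T
~H = ~T = F
(~N -> ~K) <-> ~H = T <-> F = F
(W nor G) | ((~N -> ~K) <-> ~H) = F | F = F
Hence S1 is false.

S2: This is ~((~H nor K) <-> G) -> W.

~H = ~T = F
~H nor K = F nor F = T
(~H nor K) <-> G = T <-> F = F
~((~H nor K) <-> G) = ~F = T
~((~H nor K) <-> G) -> W = T -> T = T
Thus S2 is true.

S3: This is N <-> (~G -> (H -> W)).

~G = ~F = T
H -> W = T -> T = T
~G -> (H -> W) = T -> T = T
N <-> (~G -> (H -> W)) = T <-> T = T
Thus S3 is true.

Count: 2.

2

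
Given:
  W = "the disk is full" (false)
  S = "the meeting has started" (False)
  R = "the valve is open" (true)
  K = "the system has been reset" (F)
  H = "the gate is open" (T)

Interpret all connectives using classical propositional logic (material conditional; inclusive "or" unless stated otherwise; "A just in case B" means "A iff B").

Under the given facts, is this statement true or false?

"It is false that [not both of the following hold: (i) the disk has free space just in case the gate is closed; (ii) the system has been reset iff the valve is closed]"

This is not ((not W iff not H) nand (K iff not R)).

not W = not False = True
not H = not True = False
not W iff not H = True iff False = False
not R = not True = False
K iff not R = False iff False = True
(not W iff not H) nand (K iff not R) = False nand True = True
not ((not W iff not H) nand (K iff not R)) = not True = False

false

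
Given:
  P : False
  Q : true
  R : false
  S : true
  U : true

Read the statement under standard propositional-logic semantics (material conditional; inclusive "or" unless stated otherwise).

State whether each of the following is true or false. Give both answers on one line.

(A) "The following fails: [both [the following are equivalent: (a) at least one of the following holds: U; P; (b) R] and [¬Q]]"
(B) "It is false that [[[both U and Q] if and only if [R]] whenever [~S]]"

(A) true, (B) false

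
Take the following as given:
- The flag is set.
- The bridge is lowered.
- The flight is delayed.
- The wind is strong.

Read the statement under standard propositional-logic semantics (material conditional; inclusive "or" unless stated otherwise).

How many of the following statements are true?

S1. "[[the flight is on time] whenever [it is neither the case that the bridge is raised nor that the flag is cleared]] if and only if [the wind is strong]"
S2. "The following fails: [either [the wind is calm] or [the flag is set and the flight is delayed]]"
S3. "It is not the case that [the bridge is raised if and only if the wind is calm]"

0

Let Q = "the bridge is raised" (F), P = "the flag is set" (T), R = "the flight is delayed" (T), S = "the wind is strong" (T).

S1: Formalization: ((Q ↓ ¬P) → ¬R) ↔ S

¬P = ¬T = F
Q ↓ ¬P = F ↓ F = T
¬R = ¬T = F
(Q ↓ ¬P) → ¬R = T → F = F
((Q ↓ ¬P) → ¬R) ↔ S = F ↔ T = F
Thus S1 is false.

S2: This is ¬(¬S ∨ (P ∧ R)).

¬S = ¬T = F
P ∧ R = T ∧ T = T
¬S ∨ (P ∧ R) = F ∨ T = T
¬(¬S ∨ (P ∧ R)) = ¬T = F
So S2 is false.

S3: Parsed as ¬(Q ↔ ¬S)

¬S = ¬T = F
Q ↔ ¬S = F ↔ F = T
¬(Q ↔ ¬S) = ¬T = F
So S3 is false.

True statements: 0 (none).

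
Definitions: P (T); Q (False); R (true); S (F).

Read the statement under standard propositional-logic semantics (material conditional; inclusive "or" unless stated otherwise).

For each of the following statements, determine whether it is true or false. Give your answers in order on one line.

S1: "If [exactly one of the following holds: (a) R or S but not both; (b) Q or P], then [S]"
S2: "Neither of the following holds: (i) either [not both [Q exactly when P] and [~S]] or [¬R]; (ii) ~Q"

S1 True / S2 False

S1: This is ((R ⊕ S) ⊕ (Q ∨ P)) → S.

R ⊕ S = T ⊕ F = T
Q ∨ P = F ∨ T = T
(R ⊕ S) ⊕ (Q ∨ P) = T ⊕ T = F
((R ⊕ S) ⊕ (Q ∨ P)) → S = F → F = T
Hence S1 is true.

S2: This is (((Q ↔ P) ↑ ¬S) ∨ ¬R) ↓ ¬Q.

Q ↔ P = F ↔ T = F
¬S = ¬F = T
(Q ↔ P) ↑ ¬S = F ↑ T = T
¬R = ¬T = F
((Q ↔ P) ↑ ¬S) ∨ ¬R = T ∨ F = T
¬Q = ¬F = T
(((Q ↔ P) ↑ ¬S) ∨ ¬R) ↓ ¬Q = T ↓ T = F
Hence S2 is false.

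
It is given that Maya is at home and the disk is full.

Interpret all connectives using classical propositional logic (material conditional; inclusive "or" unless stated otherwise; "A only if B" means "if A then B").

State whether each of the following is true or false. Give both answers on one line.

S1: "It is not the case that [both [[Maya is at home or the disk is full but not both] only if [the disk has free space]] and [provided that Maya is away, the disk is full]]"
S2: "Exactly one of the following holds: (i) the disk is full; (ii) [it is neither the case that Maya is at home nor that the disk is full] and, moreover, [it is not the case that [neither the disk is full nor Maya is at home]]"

S1 F; S2 T

Let L = "Maya is at home" (T), U = "the disk is full" (T).

S1: Formalization: ¬(((L ⊕ U) → ¬U) ∧ (¬L → U))

L ⊕ U = T ⊕ T = F
¬U = ¬T = F
(L ⊕ U) → ¬U = F → F = T
¬L = ¬T = F
¬L → U = F → T = T
((L ⊕ U) → ¬U) ∧ (¬L → U) = T ∧ T = T
¬(((L ⊕ U) → ¬U) ∧ (¬L → U)) = ¬T = F
Hence S1 is false.

S2: Parsed as U ⊕ ((L ↓ U) ∧ ¬(U ↓ L))

L ↓ U = T ↓ T = F
U ↓ L = T ↓ T = F
¬(U ↓ L) = ¬F = T
(L ↓ U) ∧ ¬(U ↓ L) = F ∧ T = F
U ⊕ ((L ↓ U) ∧ ¬(U ↓ L)) = T ⊕ F = T
Hence S2 is true.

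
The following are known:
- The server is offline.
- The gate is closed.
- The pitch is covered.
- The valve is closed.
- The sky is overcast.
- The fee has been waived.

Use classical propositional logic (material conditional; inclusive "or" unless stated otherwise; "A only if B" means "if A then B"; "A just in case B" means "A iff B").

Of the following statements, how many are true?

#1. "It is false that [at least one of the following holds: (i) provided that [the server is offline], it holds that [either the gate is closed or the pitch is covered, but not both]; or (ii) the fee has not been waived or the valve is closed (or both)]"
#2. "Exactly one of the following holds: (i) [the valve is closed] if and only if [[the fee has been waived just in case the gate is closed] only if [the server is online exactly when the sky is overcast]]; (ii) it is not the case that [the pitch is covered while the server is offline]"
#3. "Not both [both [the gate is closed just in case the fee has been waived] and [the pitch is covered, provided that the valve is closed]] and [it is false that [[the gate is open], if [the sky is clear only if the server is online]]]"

Let M = "the server is online" (False), K = "the gate is open" (False), G = "the pitch is covered" (True), Q = "the fee has been waived" (True), H = "the valve is open" (False), L = "the sky is overcast" (True).

#1: This is not ((not M -> (not K xor G)) or (not Q or not H)).

not M = not False = True
not K = not False = True
not K xor G = True xor True = False
not M -> (not K xor G) = True -> False = False
not Q = not True = False
not H = not False = True
not Q or not H = False or True = True
(not M -> (not K xor G)) or (not Q or not H) = False or True = True
not ((not M -> (not K xor G)) or (not Q or not H)) = not True = False
So #1 is false.

#2: Parsed as (not H iff ((Q iff not K) -> (M iff L))) xor not (G and not M)

not H = not False = True
not K = not False = True
Q iff not K = True iff True = True
M iff L = False iff True = False
(Q iff not K) -> (M iff L) = True -> False = False
not H iff ((Q iff not K) -> (M iff L)) = True iff False = False
not M = not False = True
G and not M = True and True = True
not (G and not M) = not True = False
(not H iff ((Q iff not K) -> (M iff L))) xor not (G and not M) = False xor False = False
Thus #2 is false.

#3: In symbols: ((not K iff Q) and (not H -> G)) nand not ((not L -> M) -> K)

not K = not False = True
not K iff Q = True iff True = True
not H = not False = True
not H -> G = True -> True = True
(not K iff Q) and (not H -> G) = True and True = True
not L = not True = False
not L -> M = False -> False = True
(not L -> M) -> K = True -> False = False
not ((not L -> M) -> K) = not False = True
((not K iff Q) and (not H -> G)) nand not ((not L -> M) -> K) = True nand True = False
So #3 is false.

0 of the 3 statements are true (none).

0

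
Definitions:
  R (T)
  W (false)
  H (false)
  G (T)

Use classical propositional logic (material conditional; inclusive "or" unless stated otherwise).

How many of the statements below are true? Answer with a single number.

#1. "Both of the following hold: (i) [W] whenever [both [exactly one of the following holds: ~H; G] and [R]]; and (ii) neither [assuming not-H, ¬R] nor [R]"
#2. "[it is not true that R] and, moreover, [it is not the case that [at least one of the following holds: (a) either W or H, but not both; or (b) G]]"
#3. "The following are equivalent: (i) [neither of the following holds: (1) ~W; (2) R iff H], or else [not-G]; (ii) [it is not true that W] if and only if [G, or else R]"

#1: In symbols: (((¬H ⊕ G) ∧ R) → W) ∧ ((¬H → ¬R) ↓ R)

¬H = ¬F = T
¬H ⊕ G = T ⊕ T = F
(¬H ⊕ G) ∧ R = F ∧ T = F
((¬H ⊕ G) ∧ R) → W = F → F = T
¬H = ¬F = T
¬R = ¬T = F
¬H → ¬R = T → F = F
(¬H → ¬R) ↓ R = F ↓ T = F
(((¬H ⊕ G) ∧ R) → W) ∧ ((¬H → ¬R) ↓ R) = T ∧ F = F
Thus #1 is false.

#2: This is ¬R ∧ ¬((W ⊕ H) ∨ G).

¬R = ¬T = F
W ⊕ H = F ⊕ F = F
(W ⊕ H) ∨ G = F ∨ T = T
¬((W ⊕ H) ∨ G) = ¬T = F
¬R ∧ ¬((W ⊕ H) ∨ G) = F ∧ F = F
Thus #2 is false.

#3: This is ((¬W ↓ (R ↔ H)) ∨ ¬G) ↔ (¬W ↔ (G ∨ R)).

¬W = ¬F = T
R ↔ H = T ↔ F = F
¬W ↓ (R ↔ H) = T ↓ F = F
¬G = ¬T = F
(¬W ↓ (R ↔ H)) ∨ ¬G = F ∨ F = F
¬W = ¬F = T
G ∨ R = T ∨ T = T
¬W ↔ (G ∨ R) = T ↔ T = T
((¬W ↓ (R ↔ H)) ∨ ¬G) ↔ (¬W ↔ (G ∨ R)) = F ↔ T = F
Thus #3 is false.

Count: 0.

0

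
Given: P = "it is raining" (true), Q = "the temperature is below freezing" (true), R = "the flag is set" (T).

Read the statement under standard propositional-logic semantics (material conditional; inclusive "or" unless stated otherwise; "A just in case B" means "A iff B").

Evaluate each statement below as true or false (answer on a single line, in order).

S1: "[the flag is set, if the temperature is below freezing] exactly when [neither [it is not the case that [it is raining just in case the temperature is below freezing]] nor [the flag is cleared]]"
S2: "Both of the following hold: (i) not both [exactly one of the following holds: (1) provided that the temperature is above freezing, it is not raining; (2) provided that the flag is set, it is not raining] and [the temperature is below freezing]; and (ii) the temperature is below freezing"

S1 True; S2 False

S1: Formalization: (Q -> R) iff (not (P iff Q) nor not R)

Q -> R = True -> True = True
P iff Q = True iff True = True
not (P iff Q) = not True = False
not R = not True = False
not (P iff Q) nor not R = False nor False = True
(Q -> R) iff (not (P iff Q) nor not R) = True iff True = True
Hence S1 is true.

S2: This is (((not Q -> not P) xor (R -> not P)) nand Q) and Q.

not Q = not True = False
not P = not True = False
not Q -> not P = False -> False = True
not P = not True = False
R -> not P = True -> False = False
(not Q -> not P) xor (R -> not P) = True xor False = True
((not Q -> not P) xor (R -> not P)) nand Q = True nand True = False
(((not Q -> not P) xor (R -> not P)) nand Q) and Q = False and True = False
So S2 is false.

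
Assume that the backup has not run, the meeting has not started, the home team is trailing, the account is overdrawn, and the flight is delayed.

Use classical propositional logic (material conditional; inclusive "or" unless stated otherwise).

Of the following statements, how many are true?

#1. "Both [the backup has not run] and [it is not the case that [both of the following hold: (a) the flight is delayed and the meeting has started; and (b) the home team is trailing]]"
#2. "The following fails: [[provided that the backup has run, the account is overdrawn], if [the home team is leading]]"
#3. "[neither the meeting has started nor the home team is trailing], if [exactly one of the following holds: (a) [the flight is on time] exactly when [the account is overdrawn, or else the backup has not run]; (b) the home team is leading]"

2

Let Q = "the backup has run" (F), P = "the flight is delayed" (T), W = "the meeting has started" (F), N = "the home team is leading" (F), G = "the account is overdrawn" (T).

#1: Parsed as ¬Q ∧ ¬((P ∧ W) ∧ ¬N)

¬Q = ¬F = T
P ∧ W = T ∧ F = F
¬N = ¬F = T
(P ∧ W) ∧ ¬N = F ∧ T = F
¬((P ∧ W) ∧ ¬N) = ¬F = T
¬Q ∧ ¬((P ∧ W) ∧ ¬N) = T ∧ T = T
So #1 is true.

#2: Parsed as ¬(N → (Q → G))

Q → G = F → T = T
N → (Q → G) = F → T = T
¬(N → (Q → G)) = ¬T = F
Hence #2 is false.

#3: Parsed as ((¬P ↔ (G ∨ ¬Q)) ⊕ N) → (W ↓ ¬N)

¬P = ¬T = F
¬Q = ¬F = T
G ∨ ¬Q = T ∨ T = T
¬P ↔ (G ∨ ¬Q) = F ↔ T = F
(¬P ↔ (G ∨ ¬Q)) ⊕ N = F ⊕ F = F
¬N = ¬F = T
W ↓ ¬N = F ↓ T = F
((¬P ↔ (G ∨ ¬Q)) ⊕ N) → (W ↓ ¬N) = F → F = T
Thus #3 is true.

True statements: 2 (#1, #3).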